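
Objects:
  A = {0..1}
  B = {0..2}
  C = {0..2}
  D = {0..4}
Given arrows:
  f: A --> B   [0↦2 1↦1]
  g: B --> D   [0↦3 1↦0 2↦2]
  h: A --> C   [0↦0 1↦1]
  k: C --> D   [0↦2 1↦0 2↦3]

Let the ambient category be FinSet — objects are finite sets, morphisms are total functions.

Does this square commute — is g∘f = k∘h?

Answer: COMMUTES

Trace:
1) trace f;g:
  0 f-->2 g-->2
  1 f-->1 g-->0
  composite₁ = [0↦2 1↦0]
2) trace h;k:
  0 h-->0 k-->2
  1 h-->1 k-->0
  composite₂ = [0↦2 1↦0]
Equal? same morphism ✓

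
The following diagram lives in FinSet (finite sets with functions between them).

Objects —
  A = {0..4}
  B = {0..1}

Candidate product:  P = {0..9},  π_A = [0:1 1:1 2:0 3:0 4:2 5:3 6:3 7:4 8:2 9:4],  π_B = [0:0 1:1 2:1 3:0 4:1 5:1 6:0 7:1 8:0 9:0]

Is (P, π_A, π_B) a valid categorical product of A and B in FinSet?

|A|·|B| = 5·2 = 10;  |P| = 10
Check the pairing map k ↦ (π_A(k), π_B(k)):
  0 : (1,0)
  1 : (1,1)
  2 : (0,1)
  3 : (0,0)
  4 : (2,1)
  5 : (3,1)
  6 : (3,0)
  7 : (4,1)
  8 : (2,0)
  9 : (4,0)
distinct pairs in image: 10 / 10 needed
  → bijection onto A×B; projections well-typed.

Answer: VALID PRODUCT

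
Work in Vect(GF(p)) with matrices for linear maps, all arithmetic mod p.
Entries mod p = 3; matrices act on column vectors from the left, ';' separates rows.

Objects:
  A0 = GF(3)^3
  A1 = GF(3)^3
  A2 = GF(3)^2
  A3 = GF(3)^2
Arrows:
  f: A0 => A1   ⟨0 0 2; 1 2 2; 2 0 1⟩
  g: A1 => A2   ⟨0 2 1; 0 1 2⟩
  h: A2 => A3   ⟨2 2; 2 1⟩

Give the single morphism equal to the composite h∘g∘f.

  e0=(1,0,0) f=>(0,1,2) g=>(1,2) h=>(0,1)
  e1=(0,1,0) f=>(0,2,0) g=>(1,2) h=>(0,1)
  e2=(0,0,1) f=>(2,2,1) g=>(2,1) h=>(0,2)
⟦path⟧: ⟨0 0 0; 1 1 2⟩

Answer: ⟨0 0 0; 1 1 2⟩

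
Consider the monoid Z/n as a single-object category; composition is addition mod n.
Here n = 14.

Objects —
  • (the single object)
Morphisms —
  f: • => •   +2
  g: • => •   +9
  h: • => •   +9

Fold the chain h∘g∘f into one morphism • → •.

Answer: +6

Work:
  0 +2≡2 +9≡11 +9≡6  (mod 14)
result: +6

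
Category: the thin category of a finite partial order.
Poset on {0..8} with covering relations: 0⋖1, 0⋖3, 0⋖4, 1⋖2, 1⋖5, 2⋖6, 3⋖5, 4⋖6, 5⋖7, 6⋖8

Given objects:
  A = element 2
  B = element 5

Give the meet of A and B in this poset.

{x : x<=A ∧ x<=B} = {0,1}  (A=2, B=5)
  0 <= 1
  1 <= 1
glb = 1

Answer: A∧B = 1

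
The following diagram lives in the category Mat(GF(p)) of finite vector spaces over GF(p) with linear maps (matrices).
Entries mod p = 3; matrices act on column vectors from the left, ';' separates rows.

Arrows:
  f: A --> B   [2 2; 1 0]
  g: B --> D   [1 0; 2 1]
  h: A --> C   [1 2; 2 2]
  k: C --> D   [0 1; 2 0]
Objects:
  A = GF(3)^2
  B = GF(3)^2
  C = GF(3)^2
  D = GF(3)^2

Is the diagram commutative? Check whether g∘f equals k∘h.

Along f;g (path 1):
  e0=(1,0) f-->(2,1) g-->(2,2)
  e1=(0,1) f-->(2,0) g-->(2,1)
  composite₁ = [2 2; 2 1]
Along h;k (path 2):
  e0=(1,0) h-->(1,2) k-->(2,2)
  e1=(0,1) h-->(2,2) k-->(2,1)
  composite₂ = [2 2; 2 1]
Equal? equal; square commutes

Answer: COMMUTES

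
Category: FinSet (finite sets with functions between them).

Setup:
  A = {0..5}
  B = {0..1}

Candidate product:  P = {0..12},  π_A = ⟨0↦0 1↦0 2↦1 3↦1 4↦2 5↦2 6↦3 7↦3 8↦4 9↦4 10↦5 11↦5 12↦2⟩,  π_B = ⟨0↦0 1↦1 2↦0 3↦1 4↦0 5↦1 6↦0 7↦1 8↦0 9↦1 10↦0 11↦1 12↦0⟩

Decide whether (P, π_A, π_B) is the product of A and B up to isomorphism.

|A|·|B| = 6·2 = 12;  |P| = 13
  → cardinalities differ; no bijection possible.

Answer: NOT A VALID PRODUCT — |P|=13 ≠ |A|·|B|=12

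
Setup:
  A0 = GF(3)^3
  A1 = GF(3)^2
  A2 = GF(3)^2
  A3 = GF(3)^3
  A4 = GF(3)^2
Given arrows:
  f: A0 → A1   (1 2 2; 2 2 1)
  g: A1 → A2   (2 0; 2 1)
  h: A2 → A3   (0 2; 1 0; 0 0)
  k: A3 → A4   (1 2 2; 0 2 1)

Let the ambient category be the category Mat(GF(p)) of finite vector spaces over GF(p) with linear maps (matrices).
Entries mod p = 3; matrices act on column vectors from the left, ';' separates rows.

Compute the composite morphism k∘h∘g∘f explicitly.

Answer: (0 2 0; 1 2 2)

Derivation:
  e0=[1,0,0] f→[1,2] g→[2,1] h→[2,2,0] k→[0,1]
  e1=[0,1,0] f→[2,2] g→[1,0] h→[0,1,0] k→[2,2]
  e2=[0,0,1] f→[2,1] g→[1,2] h→[1,1,0] k→[0,2]
⟦path⟧: (0 2 0; 1 2 2)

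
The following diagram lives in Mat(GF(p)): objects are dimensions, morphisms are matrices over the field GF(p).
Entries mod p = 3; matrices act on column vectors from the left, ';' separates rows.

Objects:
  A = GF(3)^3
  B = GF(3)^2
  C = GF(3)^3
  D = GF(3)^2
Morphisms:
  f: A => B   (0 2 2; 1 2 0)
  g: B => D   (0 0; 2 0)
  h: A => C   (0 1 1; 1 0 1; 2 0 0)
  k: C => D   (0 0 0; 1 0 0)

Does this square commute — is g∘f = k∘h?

Along f;g (path 1):
  e0=(1,0,0) f=>(0,1) g=>(0,0)
  e1=(0,1,0) f=>(2,2) g=>(0,1)
  e2=(0,0,1) f=>(2,0) g=>(0,1)
  result₁ = (0 0 0; 0 1 1)
Along h;k (path 2):
  e0=(1,0,0) h=>(0,1,2) k=>(0,0)
  e1=(0,1,0) h=>(1,0,0) k=>(0,1)
  e2=(0,0,1) h=>(1,1,0) k=>(0,1)
  result₂ = (0 0 0; 0 1 1)
Equal? YES — commutes

Answer: COMMUTES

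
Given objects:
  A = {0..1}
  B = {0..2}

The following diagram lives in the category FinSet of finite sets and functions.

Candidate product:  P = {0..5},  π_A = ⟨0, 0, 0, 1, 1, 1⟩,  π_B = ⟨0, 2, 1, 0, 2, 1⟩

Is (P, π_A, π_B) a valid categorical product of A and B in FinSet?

|A|·|B| = 2·3 = 6;  |P| = 6
Check the pairing map k ↦ (π_A(k), π_B(k)):
  0 : (0,0)
  1 : (0,2)
  2 : (0,1)
  3 : (1,0)
  4 : (1,2)
  5 : (1,1)
distinct pairs in image: 6 / 6 needed
  → bijection onto A×B; projections well-typed.

Answer: VALID PRODUCT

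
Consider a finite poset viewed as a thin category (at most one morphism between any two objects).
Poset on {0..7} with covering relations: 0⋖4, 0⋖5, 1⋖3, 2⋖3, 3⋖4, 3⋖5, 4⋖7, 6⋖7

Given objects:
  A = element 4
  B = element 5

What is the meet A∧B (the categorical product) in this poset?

Answer: NO MEET EXISTS

Work:
{x : x<=A ∧ x<=B} = {0,1,2,3}  (A=4, B=5)
  maximal lower bounds 0 and 3 are incomparable: neither 0<=3 nor 3<=0
→ no greatest lower bound exists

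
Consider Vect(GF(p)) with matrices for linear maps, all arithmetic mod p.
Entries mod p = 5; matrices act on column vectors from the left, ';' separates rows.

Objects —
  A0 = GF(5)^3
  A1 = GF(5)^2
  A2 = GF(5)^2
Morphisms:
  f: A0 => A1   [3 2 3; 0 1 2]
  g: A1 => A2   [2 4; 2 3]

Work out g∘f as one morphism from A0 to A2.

Answer: [1 3 4; 1 2 2]

Work:
  e0=[1,0,0] f=>[3,0] g=>[1,1]
  e1=[0,1,0] f=>[2,1] g=>[3,2]
  e2=[0,0,1] f=>[3,2] g=>[4,2]
⟦path⟧: [1 3 4; 1 2 2]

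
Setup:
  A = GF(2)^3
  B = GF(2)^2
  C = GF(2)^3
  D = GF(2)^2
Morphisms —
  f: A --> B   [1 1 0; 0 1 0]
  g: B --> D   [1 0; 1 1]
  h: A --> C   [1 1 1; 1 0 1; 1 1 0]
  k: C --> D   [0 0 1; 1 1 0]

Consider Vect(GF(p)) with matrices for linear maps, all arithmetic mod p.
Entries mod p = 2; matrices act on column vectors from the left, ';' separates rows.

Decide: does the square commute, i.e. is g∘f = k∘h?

Answer: DOES NOT COMMUTE

Derivation:
1) trace f;g:
  e0=⟨1,0,0⟩ f-->⟨1,0⟩ g-->⟨1,1⟩
  e1=⟨0,1,0⟩ f-->⟨1,1⟩ g-->⟨1,0⟩
  e2=⟨0,0,1⟩ f-->⟨0,0⟩ g-->⟨0,0⟩
  composite₁ = [1 1 0; 1 0 0]
2) trace h;k:
  e0=⟨1,0,0⟩ h-->⟨1,1,1⟩ k-->⟨1,0⟩
  e1=⟨0,1,0⟩ h-->⟨1,0,1⟩ k-->⟨1,1⟩
  e2=⟨0,0,1⟩ h-->⟨1,1,0⟩ k-->⟨0,0⟩
  composite₂ = [1 1 0; 0 1 0]
Equal? distinct morphisms ✗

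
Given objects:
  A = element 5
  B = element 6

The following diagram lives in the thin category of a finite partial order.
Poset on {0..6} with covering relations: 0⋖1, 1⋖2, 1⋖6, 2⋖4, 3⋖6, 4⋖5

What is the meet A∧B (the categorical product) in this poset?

Answer: A∧B = 1

Work:
Common predecessors of 5,6: {0,1}
  0 ≤ 1
  1 ≤ 1
glb = 1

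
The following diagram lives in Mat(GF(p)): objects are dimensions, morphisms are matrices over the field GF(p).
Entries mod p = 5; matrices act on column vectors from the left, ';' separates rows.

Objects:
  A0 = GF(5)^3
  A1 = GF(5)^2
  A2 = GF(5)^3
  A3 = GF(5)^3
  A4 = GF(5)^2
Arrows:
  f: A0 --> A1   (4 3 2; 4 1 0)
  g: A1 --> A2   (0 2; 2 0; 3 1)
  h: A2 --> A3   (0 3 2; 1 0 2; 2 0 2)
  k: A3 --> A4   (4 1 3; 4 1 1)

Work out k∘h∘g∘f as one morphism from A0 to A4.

  e0=(1,0,0) f-->(4,4) g-->(3,3,1) h-->(1,0,3) k-->(3,2)
  e1=(0,1,0) f-->(3,1) g-->(2,1,0) h-->(3,2,4) k-->(1,3)
  e2=(0,0,1) f-->(2,0) g-->(0,4,1) h-->(4,2,2) k-->(4,0)
⟦path⟧: (3 1 4; 2 3 0)

Answer: (3 1 4; 2 3 0)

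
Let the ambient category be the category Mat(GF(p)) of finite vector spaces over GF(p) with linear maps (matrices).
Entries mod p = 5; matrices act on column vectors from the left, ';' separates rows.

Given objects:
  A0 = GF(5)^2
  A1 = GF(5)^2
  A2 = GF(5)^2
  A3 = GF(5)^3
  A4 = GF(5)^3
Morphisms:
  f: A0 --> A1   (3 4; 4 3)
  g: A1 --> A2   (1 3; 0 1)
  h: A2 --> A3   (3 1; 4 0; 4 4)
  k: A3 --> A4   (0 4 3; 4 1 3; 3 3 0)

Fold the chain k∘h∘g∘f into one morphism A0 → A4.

Answer: (3 0; 4 2; 2 2)

Trace:
  e0=[1,0] f-->[3,4] g-->[0,4] h-->[4,0,1] k-->[3,4,2]
  e1=[0,1] f-->[4,3] g-->[3,3] h-->[2,2,4] k-->[0,2,2]
⟦path⟧: (3 0; 4 2; 2 2)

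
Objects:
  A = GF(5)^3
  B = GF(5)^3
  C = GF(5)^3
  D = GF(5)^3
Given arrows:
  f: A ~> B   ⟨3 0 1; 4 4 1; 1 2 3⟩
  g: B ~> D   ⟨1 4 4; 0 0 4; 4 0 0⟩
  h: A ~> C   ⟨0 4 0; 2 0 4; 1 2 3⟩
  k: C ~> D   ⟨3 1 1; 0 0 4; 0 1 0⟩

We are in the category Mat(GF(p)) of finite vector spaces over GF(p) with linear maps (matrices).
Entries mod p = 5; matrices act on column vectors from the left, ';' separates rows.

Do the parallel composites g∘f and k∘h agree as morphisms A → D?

Answer: COMMUTES

Work:
Path 1 = f;g:
  e0=⟨1,0,0⟩ f~>⟨3,4,1⟩ g~>⟨3,4,2⟩
  e1=⟨0,1,0⟩ f~>⟨0,4,2⟩ g~>⟨4,3,0⟩
  e2=⟨0,0,1⟩ f~>⟨1,1,3⟩ g~>⟨2,2,4⟩
  result₁ = ⟨3 4 2; 4 3 2; 2 0 4⟩
Path 2 = h;k:
  e0=⟨1,0,0⟩ h~>⟨0,2,1⟩ k~>⟨3,4,2⟩
  e1=⟨0,1,0⟩ h~>⟨4,0,2⟩ k~>⟨4,3,0⟩
  e2=⟨0,0,1⟩ h~>⟨0,4,3⟩ k~>⟨2,2,4⟩
  result₂ = ⟨3 4 2; 4 3 2; 2 0 4⟩
Equal? equal; square commutes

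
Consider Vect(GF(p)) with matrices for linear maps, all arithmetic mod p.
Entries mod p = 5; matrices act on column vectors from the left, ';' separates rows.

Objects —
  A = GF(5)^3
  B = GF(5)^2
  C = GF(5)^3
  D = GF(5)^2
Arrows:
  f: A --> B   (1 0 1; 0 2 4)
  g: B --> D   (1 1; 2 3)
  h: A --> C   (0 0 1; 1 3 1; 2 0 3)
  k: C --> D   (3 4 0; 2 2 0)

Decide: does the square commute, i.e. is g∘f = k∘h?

Along f;g (path 1):
  e0=[1,0,0] f-->[1,0] g-->[1,2]
  e1=[0,1,0] f-->[0,2] g-->[2,1]
  e2=[0,0,1] f-->[1,4] g-->[0,4]
  ⟦path⟧₁ = (1 2 0; 2 1 4)
Along h;k (path 2):
  e0=[1,0,0] h-->[0,1,2] k-->[4,2]
  e1=[0,1,0] h-->[0,3,0] k-->[2,1]
  e2=[0,0,1] h-->[1,1,3] k-->[2,4]
  ⟦path⟧₂ = (4 2 2; 2 1 4)
Equal? NO — does not commute

Answer: DOES NOT COMMUTE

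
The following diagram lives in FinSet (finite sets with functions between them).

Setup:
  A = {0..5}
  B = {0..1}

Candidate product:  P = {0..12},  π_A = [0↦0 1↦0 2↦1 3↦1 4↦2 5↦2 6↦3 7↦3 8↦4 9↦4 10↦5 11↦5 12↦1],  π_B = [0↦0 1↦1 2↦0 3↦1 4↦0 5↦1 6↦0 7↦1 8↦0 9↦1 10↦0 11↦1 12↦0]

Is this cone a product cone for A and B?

Answer: NOT A VALID PRODUCT — |P|=13 ≠ |A|·|B|=12

Trace:
|A|·|B| = 6·2 = 12;  |P| = 13
  → cardinalities differ; no bijection possible.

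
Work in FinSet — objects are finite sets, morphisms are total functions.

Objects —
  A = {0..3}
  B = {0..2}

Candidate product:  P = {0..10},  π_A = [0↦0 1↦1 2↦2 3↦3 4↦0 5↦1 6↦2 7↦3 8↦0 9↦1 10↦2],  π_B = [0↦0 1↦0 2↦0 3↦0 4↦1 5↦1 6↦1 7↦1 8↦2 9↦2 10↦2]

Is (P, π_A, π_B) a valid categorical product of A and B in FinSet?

|A|·|B| = 4·3 = 12;  |P| = 11
  → cardinalities differ; no bijection possible.

Answer: NOT A VALID PRODUCT — |P|=11 ≠ |A|·|B|=12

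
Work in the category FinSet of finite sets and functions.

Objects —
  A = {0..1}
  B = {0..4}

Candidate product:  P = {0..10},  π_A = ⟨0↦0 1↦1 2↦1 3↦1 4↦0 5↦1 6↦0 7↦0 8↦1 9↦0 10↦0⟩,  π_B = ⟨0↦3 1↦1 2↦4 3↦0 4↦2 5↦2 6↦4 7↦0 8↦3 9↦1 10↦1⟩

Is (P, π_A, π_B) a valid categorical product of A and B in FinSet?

Answer: NOT A VALID PRODUCT — |P|=11 ≠ |A|·|B|=10

Work:
|A|·|B| = 2·5 = 10;  |P| = 11
  → cardinalities differ; no bijection possible.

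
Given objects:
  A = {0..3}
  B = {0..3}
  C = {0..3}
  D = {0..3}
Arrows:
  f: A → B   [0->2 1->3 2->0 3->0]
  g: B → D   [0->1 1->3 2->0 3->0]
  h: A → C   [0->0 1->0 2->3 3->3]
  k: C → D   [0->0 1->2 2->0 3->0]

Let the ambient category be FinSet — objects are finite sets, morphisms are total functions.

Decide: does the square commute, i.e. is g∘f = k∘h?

Answer: DOES NOT COMMUTE

Derivation:
Along f;g (path 1):
  0 f→2 g→0
  1 f→3 g→0
  2 f→0 g→1
  3 f→0 g→1
  result₁ = [0->0 1->0 2->1 3->1]
Along h;k (path 2):
  0 h→0 k→0
  1 h→0 k→0
  2 h→3 k→0
  3 h→3 k→0
  result₂ = [0->0 1->0 2->0 3->0]
Equal? distinct morphisms ✗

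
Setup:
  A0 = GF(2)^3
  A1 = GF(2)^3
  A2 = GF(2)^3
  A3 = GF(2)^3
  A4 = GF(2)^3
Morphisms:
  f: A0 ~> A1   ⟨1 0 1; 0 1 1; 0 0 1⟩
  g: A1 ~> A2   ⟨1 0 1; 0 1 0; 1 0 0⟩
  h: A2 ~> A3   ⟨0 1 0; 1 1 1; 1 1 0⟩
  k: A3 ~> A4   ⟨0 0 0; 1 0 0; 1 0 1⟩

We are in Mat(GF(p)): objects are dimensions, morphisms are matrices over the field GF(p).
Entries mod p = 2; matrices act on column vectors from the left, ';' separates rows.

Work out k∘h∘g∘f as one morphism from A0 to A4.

Answer: ⟨0 0 0; 0 1 1; 1 0 0⟩

Work:
  e0=[1,0,0] f~>[1,0,0] g~>[1,0,1] h~>[0,0,1] k~>[0,0,1]
  e1=[0,1,0] f~>[0,1,0] g~>[0,1,0] h~>[1,1,1] k~>[0,1,0]
  e2=[0,0,1] f~>[1,1,1] g~>[0,1,1] h~>[1,0,1] k~>[0,1,0]
composite: ⟨0 0 0; 0 1 1; 1 0 0⟩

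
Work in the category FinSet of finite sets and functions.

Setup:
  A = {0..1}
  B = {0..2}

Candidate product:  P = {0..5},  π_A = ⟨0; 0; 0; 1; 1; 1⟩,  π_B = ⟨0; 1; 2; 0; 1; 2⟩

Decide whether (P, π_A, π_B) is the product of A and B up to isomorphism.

Answer: VALID PRODUCT

Trace:
|A|·|B| = 2·3 = 6;  |P| = 6
Check the pairing map k ↦ (π_A(k), π_B(k)):
  0 ↦ (0,0)
  1 ↦ (0,1)
  2 ↦ (0,2)
  3 ↦ (1,0)
  4 ↦ (1,1)
  5 ↦ (1,2)
distinct pairs in image: 6 / 6 needed
  → bijection onto A×B; projections well-typed.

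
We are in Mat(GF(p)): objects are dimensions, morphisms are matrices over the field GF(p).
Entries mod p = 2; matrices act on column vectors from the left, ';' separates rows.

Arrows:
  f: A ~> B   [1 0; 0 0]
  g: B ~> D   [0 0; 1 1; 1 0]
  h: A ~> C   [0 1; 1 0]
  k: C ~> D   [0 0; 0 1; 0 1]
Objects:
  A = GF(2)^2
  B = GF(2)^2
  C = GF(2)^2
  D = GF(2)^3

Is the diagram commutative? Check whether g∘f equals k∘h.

Answer: COMMUTES

Work:
1) trace f;g:
  e0=⟨1,0⟩ f~>⟨1,0⟩ g~>⟨0,1,1⟩
  e1=⟨0,1⟩ f~>⟨0,0⟩ g~>⟨0,0,0⟩
  ⟦path⟧₁ = [0 0; 1 0; 1 0]
2) trace h;k:
  e0=⟨1,0⟩ h~>⟨0,1⟩ k~>⟨0,1,1⟩
  e1=⟨0,1⟩ h~>⟨1,0⟩ k~>⟨0,0,0⟩
  ⟦path⟧₂ = [0 0; 1 0; 1 0]
Equal? same morphism ✓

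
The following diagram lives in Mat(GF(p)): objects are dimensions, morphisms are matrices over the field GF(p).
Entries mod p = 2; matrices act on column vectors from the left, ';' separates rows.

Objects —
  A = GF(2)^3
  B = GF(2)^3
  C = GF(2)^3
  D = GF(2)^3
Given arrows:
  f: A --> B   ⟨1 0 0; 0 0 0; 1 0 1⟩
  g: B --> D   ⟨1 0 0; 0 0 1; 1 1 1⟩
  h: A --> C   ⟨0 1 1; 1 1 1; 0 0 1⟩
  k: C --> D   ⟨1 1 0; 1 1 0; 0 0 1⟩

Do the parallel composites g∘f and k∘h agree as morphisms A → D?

1) trace f;g:
  e0=(1,0,0) f-->(1,0,1) g-->(1,1,0)
  e1=(0,1,0) f-->(0,0,0) g-->(0,0,0)
  e2=(0,0,1) f-->(0,0,1) g-->(0,1,1)
  composite₁ = ⟨1 0 0; 1 0 1; 0 0 1⟩
2) trace h;k:
  e0=(1,0,0) h-->(0,1,0) k-->(1,1,0)
  e1=(0,1,0) h-->(1,1,0) k-->(0,0,0)
  e2=(0,0,1) h-->(1,1,1) k-->(0,0,1)
  composite₂ = ⟨1 0 0; 1 0 0; 0 0 1⟩
Equal? NO — does not commute

Answer: DOES NOT COMMUTE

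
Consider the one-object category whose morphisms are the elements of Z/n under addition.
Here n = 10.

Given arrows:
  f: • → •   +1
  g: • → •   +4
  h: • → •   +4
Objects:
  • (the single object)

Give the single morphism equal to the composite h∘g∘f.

  0 +1≡1 +4≡5 +4≡9  (mod 10)
⟦path⟧: +9

Answer: +9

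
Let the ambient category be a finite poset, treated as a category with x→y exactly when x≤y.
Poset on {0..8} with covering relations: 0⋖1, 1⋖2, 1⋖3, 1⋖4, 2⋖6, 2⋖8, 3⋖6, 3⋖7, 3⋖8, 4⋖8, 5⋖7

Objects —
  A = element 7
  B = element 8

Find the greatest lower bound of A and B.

Answer: A∧B = 3

Trace:
Lower bounds of A=7 and B=8: {0,1,3}
  0 <= 3
  1 <= 3
  3 <= 3
glb = 3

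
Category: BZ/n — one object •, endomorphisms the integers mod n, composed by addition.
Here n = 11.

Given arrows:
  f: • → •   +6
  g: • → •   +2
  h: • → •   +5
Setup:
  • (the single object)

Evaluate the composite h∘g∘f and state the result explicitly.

Answer: +2

Derivation:
  0 +6≡6 +2≡8 +5≡2  (mod 11)
⟦path⟧: +2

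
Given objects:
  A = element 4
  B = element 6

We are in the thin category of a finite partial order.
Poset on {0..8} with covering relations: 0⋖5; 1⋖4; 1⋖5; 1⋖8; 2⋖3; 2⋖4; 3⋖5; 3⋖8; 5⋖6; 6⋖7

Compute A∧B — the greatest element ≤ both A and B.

Answer: NO MEET EXISTS

Trace:
{x : x⊑A ∧ x⊑B} = {1,2}  (A=4, B=6)
  maximal lower bounds 1 and 2 are incomparable: neither 1⊑2 nor 2⊑1
→ no greatest lower bound exists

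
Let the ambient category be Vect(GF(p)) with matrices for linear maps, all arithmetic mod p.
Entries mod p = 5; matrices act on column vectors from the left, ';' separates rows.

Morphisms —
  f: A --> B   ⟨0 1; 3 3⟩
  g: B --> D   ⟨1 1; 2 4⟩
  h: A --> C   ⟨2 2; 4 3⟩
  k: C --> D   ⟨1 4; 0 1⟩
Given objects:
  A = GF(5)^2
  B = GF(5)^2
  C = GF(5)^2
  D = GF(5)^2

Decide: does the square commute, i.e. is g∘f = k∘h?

Answer: DOES NOT COMMUTE

Work:
Along f;g (path 1):
  e0=(1,0) f-->(0,3) g-->(3,2)
  e1=(0,1) f-->(1,3) g-->(4,4)
  composite₁ = ⟨3 4; 2 4⟩
Along h;k (path 2):
  e0=(1,0) h-->(2,4) k-->(3,4)
  e1=(0,1) h-->(2,3) k-->(4,3)
  composite₂ = ⟨3 4; 4 3⟩
Equal? distinct morphisms ✗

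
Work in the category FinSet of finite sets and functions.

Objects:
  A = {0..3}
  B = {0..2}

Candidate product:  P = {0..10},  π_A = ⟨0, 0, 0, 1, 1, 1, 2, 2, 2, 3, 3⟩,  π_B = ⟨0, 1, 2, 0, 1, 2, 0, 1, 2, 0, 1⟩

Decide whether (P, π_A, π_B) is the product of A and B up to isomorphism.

|A|·|B| = 4·3 = 12;  |P| = 11
  → cardinalities differ; no bijection possible.

Answer: NOT A VALID PRODUCT — |P|=11 ≠ |A|·|B|=12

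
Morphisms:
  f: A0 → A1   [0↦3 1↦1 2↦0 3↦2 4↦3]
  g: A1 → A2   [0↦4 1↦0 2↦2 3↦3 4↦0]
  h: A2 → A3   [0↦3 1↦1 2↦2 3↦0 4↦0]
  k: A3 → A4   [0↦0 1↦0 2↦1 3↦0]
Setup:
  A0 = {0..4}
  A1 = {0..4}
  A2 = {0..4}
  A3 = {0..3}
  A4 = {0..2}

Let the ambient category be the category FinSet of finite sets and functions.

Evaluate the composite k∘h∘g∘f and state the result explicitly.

Answer: [0↦0 1↦0 2↦0 3↦1 4↦0]

Trace:
  0 f→3 g→3 h→0 k→0
  1 f→1 g→0 h→3 k→0
  2 f→0 g→4 h→0 k→0
  3 f→2 g→2 h→2 k→1
  4 f→3 g→3 h→0 k→0
result: [0↦0 1↦0 2↦0 3↦1 4↦0]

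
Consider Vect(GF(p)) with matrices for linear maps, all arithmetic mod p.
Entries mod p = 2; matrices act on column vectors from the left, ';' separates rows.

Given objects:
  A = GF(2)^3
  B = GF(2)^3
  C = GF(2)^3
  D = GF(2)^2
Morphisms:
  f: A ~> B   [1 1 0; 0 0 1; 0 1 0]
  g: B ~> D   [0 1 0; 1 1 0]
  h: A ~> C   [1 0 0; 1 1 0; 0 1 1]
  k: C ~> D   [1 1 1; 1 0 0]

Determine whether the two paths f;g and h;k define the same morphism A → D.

Path 1 = f;g:
  e0=(1,0,0) f~>(1,0,0) g~>(0,1)
  e1=(0,1,0) f~>(1,0,1) g~>(0,1)
  e2=(0,0,1) f~>(0,1,0) g~>(1,1)
  ⟦path⟧₁ = [0 0 1; 1 1 1]
Path 2 = h;k:
  e0=(1,0,0) h~>(1,1,0) k~>(0,1)
  e1=(0,1,0) h~>(0,1,1) k~>(0,0)
  e2=(0,0,1) h~>(0,0,1) k~>(1,0)
  ⟦path⟧₂ = [0 0 1; 1 0 0]
Equal? distinct morphisms ✗

Answer: DOES NOT COMMUTE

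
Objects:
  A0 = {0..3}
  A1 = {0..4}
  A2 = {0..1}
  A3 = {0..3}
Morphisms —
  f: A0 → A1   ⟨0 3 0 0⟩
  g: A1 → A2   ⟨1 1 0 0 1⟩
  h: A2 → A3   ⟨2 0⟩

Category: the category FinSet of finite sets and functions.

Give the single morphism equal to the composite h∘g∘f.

  0 f→0 g→1 h→0
  1 f→3 g→0 h→2
  2 f→0 g→1 h→0
  3 f→0 g→1 h→0
result: ⟨0 2 0 0⟩

Answer: ⟨0 2 0 0⟩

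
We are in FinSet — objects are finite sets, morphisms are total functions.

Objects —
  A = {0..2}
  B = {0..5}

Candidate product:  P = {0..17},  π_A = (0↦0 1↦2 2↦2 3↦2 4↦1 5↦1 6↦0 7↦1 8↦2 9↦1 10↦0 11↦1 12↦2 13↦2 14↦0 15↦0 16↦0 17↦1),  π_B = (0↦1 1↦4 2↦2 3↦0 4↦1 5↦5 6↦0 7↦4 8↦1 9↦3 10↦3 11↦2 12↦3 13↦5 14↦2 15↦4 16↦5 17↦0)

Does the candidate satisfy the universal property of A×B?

Answer: VALID PRODUCT

Derivation:
|A|·|B| = 3·6 = 18;  |P| = 18
Check the pairing map k ↦ (π_A(k), π_B(k)):
  0 ↦ (0,1)
  1 ↦ (2,4)
  2 ↦ (2,2)
  3 ↦ (2,0)
  4 ↦ (1,1)
  5 ↦ (1,5)
  6 ↦ (0,0)
  7 ↦ (1,4)
  8 ↦ (2,1)
  9 ↦ (1,3)
  10 ↦ (0,3)
  11 ↦ (1,2)
  12 ↦ (2,3)
  13 ↦ (2,5)
  14 ↦ (0,2)
  15 ↦ (0,4)
  16 ↦ (0,5)
  17 ↦ (1,0)
distinct pairs in image: 18 / 18 needed
  → bijection onto A×B; projections well-typed.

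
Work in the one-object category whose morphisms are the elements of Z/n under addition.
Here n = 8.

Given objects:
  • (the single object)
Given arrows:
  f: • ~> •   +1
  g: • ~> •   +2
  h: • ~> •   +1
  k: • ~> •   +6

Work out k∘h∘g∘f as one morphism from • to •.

  0 +1≡1 +2≡3 +1≡4 +6≡2  (mod 8)
composite: +2

Answer: +2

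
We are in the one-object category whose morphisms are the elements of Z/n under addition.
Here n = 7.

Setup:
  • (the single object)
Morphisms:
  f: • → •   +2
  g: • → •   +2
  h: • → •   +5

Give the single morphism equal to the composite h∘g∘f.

  0 +2≡2 +2≡4 +5≡2  (mod 7)
result: +2

Answer: +2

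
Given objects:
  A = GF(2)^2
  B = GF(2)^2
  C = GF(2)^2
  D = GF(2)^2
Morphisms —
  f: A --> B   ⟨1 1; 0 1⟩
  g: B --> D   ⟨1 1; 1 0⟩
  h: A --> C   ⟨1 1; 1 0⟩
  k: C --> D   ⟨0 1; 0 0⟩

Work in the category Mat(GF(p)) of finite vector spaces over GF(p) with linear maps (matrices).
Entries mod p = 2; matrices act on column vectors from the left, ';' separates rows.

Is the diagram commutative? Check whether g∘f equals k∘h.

Answer: DOES NOT COMMUTE

Work:
Path 1 = f;g:
  e0=[1,0] f-->[1,0] g-->[1,1]
  e1=[0,1] f-->[1,1] g-->[0,1]
  ⟦path⟧₁ = ⟨1 0; 1 1⟩
Path 2 = h;k:
  e0=[1,0] h-->[1,1] k-->[1,0]
  e1=[0,1] h-->[1,0] k-->[0,0]
  ⟦path⟧₂ = ⟨1 0; 0 0⟩
Equal? differ; not commutative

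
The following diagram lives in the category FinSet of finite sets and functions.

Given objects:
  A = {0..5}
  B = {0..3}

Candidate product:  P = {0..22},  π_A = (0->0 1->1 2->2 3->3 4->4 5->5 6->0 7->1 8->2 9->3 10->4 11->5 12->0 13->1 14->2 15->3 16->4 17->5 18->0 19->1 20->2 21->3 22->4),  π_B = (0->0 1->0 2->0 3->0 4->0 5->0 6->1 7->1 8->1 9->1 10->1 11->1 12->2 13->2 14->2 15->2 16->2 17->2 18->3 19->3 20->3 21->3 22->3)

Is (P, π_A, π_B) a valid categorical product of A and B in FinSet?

Answer: NOT A VALID PRODUCT — |P|=23 ≠ |A|·|B|=24

Derivation:
|A|·|B| = 6·4 = 24;  |P| = 23
  → cardinalities differ; no bijection possible.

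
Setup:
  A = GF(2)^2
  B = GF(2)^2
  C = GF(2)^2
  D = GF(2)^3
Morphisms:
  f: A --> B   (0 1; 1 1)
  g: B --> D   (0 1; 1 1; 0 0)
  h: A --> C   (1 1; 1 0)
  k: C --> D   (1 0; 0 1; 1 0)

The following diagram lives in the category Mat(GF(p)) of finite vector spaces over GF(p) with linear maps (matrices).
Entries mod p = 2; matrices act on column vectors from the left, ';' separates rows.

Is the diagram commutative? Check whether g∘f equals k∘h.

Path 1 = f;g:
  e0=⟨1,0⟩ f-->⟨0,1⟩ g-->⟨1,1,0⟩
  e1=⟨0,1⟩ f-->⟨1,1⟩ g-->⟨1,0,0⟩
  composite₁ = (1 1; 1 0; 0 0)
Path 2 = h;k:
  e0=⟨1,0⟩ h-->⟨1,1⟩ k-->⟨1,1,1⟩
  e1=⟨0,1⟩ h-->⟨1,0⟩ k-->⟨1,0,1⟩
  composite₂ = (1 1; 1 0; 1 1)
Equal? distinct morphisms ✗

Answer: DOES NOT COMMUTE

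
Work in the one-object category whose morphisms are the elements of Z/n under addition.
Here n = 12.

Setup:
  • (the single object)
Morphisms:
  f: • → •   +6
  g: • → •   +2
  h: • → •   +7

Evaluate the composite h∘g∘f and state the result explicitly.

Answer: +3

Work:
  0 +6≡6 +2≡8 +7≡3  (mod 12)
result: +3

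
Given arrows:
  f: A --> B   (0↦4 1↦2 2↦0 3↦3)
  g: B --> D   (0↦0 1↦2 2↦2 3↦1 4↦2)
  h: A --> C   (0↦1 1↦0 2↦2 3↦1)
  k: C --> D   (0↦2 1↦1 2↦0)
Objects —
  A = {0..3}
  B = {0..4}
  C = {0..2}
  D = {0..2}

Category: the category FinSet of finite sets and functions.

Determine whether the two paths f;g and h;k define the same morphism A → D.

Answer: DOES NOT COMMUTE

Work:
1) trace f;g:
  0 f-->4 g-->2
  1 f-->2 g-->2
  2 f-->0 g-->0
  3 f-->3 g-->1
  result₁ = (0↦2 1↦2 2↦0 3↦1)
2) trace h;k:
  0 h-->1 k-->1
  1 h-->0 k-->2
  2 h-->2 k-->0
  3 h-->1 k-->1
  result₂ = (0↦1 1↦2 2↦0 3↦1)
Equal? differ; not commutative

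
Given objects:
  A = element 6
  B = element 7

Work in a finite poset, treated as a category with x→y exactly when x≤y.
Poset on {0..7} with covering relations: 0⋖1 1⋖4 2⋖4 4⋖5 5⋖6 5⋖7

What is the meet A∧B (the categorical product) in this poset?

Answer: A∧B = 5

Derivation:
Common predecessors of 6,7: {0,1,2,4,5}
  0 ⊑ 5
  1 ⊑ 5
  2 ⊑ 5
  4 ⊑ 5
  5 ⊑ 5
glb = 5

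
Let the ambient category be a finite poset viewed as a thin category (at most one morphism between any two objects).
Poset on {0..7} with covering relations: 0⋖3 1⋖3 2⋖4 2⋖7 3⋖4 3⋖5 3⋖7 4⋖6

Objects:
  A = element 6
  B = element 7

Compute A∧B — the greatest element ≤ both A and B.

{x : x⊑A ∧ x⊑B} = {0,1,2,3}  (A=6, B=7)
  maximal lower bounds 2 and 3 are incomparable: neither 2⊑3 nor 3⊑2
→ no greatest lower bound exists

Answer: NO MEET EXISTS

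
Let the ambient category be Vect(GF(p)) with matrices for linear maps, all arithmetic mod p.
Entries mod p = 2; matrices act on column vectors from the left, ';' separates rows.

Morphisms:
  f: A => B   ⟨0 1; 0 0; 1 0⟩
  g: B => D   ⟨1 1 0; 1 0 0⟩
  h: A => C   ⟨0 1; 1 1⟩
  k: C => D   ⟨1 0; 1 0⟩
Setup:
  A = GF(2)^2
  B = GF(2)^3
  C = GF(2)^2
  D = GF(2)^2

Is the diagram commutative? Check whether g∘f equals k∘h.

1) trace f;g:
  e0=⟨1,0⟩ f=>⟨0,0,1⟩ g=>⟨0,0⟩
  e1=⟨0,1⟩ f=>⟨1,0,0⟩ g=>⟨1,1⟩
  result₁ = ⟨0 1; 0 1⟩
2) trace h;k:
  e0=⟨1,0⟩ h=>⟨0,1⟩ k=>⟨0,0⟩
  e1=⟨0,1⟩ h=>⟨1,1⟩ k=>⟨1,1⟩
  result₂ = ⟨0 1; 0 1⟩
Equal? YES — commutes

Answer: COMMUTES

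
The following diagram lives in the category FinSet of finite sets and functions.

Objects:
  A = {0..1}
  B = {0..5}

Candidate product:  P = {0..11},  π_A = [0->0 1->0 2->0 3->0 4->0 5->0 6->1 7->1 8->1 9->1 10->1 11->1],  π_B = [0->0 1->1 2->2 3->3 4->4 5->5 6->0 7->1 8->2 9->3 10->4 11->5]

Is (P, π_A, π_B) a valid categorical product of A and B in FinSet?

|A|·|B| = 2·6 = 12;  |P| = 12
Check the pairing map k ↦ (π_A(k), π_B(k)):
  0 -> (0,0)
  1 -> (0,1)
  2 -> (0,2)
  3 -> (0,3)
  4 -> (0,4)
  5 -> (0,5)
  6 -> (1,0)
  7 -> (1,1)
  8 -> (1,2)
  9 -> (1,3)
  10 -> (1,4)
  11 -> (1,5)
distinct pairs in image: 12 / 12 needed
  → bijection onto A×B; projections well-typed.

Answer: VALID PRODUCT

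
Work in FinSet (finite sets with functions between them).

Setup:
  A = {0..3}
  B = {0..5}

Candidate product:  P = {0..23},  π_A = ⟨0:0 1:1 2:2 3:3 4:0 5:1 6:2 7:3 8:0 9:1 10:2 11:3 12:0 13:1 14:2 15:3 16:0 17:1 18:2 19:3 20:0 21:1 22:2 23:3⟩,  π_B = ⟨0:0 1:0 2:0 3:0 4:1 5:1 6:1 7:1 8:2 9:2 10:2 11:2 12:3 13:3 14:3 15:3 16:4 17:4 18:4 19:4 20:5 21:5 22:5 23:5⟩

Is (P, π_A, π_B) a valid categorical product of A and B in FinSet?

|A|·|B| = 4·6 = 24;  |P| = 24
Check the pairing map k ↦ (π_A(k), π_B(k)):
  0 : (0,0)
  1 : (1,0)
  2 : (2,0)
  3 : (3,0)
  4 : (0,1)
  5 : (1,1)
  6 : (2,1)
  7 : (3,1)
  8 : (0,2)
  9 : (1,2)
  10 : (2,2)
  11 : (3,2)
  12 : (0,3)
  13 : (1,3)
  14 : (2,3)
  15 : (3,3)
  16 : (0,4)
  17 : (1,4)
  18 : (2,4)
  19 : (3,4)
  20 : (0,5)
  21 : (1,5)
  22 : (2,5)
  23 : (3,5)
distinct pairs in image: 24 / 24 needed
  → bijection onto A×B; projections well-typed.

Answer: VALID PRODUCT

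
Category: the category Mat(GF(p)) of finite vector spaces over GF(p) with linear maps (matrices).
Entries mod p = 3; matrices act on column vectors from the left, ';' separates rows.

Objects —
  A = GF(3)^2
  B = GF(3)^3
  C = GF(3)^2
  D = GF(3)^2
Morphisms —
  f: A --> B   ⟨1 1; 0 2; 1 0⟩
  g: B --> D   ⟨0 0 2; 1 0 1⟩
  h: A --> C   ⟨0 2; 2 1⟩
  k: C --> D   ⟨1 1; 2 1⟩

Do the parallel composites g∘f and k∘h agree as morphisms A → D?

Answer: DOES NOT COMMUTE

Work:
1) trace f;g:
  e0=[1,0] f-->[1,0,1] g-->[2,2]
  e1=[0,1] f-->[1,2,0] g-->[0,1]
  result₁ = ⟨2 0; 2 1⟩
2) trace h;k:
  e0=[1,0] h-->[0,2] k-->[2,2]
  e1=[0,1] h-->[2,1] k-->[0,2]
  result₂ = ⟨2 0; 2 2⟩
Equal? distinct morphisms ✗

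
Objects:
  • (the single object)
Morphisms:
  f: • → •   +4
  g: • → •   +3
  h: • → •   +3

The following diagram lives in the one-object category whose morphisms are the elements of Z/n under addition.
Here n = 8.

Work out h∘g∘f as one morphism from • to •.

Answer: +2

Derivation:
  0 +4≡4 +3≡7 +3≡2  (mod 8)
composite: +2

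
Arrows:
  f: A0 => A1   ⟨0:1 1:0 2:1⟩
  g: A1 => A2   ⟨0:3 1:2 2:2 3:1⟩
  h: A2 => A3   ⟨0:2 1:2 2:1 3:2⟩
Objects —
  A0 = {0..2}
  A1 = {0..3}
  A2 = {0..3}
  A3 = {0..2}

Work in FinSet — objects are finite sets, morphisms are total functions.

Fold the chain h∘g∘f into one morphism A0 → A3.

Answer: ⟨0:1 1:2 2:1⟩

Work:
  0 f=>1 g=>2 h=>1
  1 f=>0 g=>3 h=>2
  2 f=>1 g=>2 h=>1
composite: ⟨0:1 1:2 2:1⟩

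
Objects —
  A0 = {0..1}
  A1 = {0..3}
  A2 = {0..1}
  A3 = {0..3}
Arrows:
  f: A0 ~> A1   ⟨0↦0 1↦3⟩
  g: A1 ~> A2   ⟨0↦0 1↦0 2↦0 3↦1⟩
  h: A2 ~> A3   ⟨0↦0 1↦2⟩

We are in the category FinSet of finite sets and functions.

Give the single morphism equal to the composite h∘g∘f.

Answer: ⟨0↦0 1↦2⟩

Trace:
  0 f~>0 g~>0 h~>0
  1 f~>3 g~>1 h~>2
result: ⟨0↦0 1↦2⟩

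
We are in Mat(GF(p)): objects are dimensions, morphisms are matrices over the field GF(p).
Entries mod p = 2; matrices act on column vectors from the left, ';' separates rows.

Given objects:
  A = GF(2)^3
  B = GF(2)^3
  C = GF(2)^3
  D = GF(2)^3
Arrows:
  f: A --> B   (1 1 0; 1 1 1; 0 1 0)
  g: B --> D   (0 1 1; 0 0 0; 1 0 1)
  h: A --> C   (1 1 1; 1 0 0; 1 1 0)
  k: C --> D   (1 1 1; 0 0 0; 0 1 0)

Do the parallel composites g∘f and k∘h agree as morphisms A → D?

Path 1 = f;g:
  e0=⟨1,0,0⟩ f-->⟨1,1,0⟩ g-->⟨1,0,1⟩
  e1=⟨0,1,0⟩ f-->⟨1,1,1⟩ g-->⟨0,0,0⟩
  e2=⟨0,0,1⟩ f-->⟨0,1,0⟩ g-->⟨1,0,0⟩
  ⟦path⟧₁ = (1 0 1; 0 0 0; 1 0 0)
Path 2 = h;k:
  e0=⟨1,0,0⟩ h-->⟨1,1,1⟩ k-->⟨1,0,1⟩
  e1=⟨0,1,0⟩ h-->⟨1,0,1⟩ k-->⟨0,0,0⟩
  e2=⟨0,0,1⟩ h-->⟨1,0,0⟩ k-->⟨1,0,0⟩
  ⟦path⟧₂ = (1 0 1; 0 0 0; 1 0 0)
Equal? equal; square commutes

Answer: COMMUTES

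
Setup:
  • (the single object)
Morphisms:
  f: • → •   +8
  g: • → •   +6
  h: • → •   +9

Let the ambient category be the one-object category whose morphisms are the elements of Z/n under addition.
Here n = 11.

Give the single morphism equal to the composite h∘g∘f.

Answer: +1

Trace:
  0 +8≡8 +6≡3 +9≡1  (mod 11)
result: +1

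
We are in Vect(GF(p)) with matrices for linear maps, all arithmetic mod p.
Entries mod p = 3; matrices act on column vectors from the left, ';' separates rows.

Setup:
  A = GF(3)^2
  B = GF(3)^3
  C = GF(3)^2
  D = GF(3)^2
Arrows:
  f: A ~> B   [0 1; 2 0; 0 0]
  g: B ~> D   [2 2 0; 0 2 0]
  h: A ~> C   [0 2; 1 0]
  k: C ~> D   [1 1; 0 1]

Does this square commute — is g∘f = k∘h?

Answer: COMMUTES

Work:
Path 1 = f;g:
  e0=[1,0] f~>[0,2,0] g~>[1,1]
  e1=[0,1] f~>[1,0,0] g~>[2,0]
  composite₁ = [1 2; 1 0]
Path 2 = h;k:
  e0=[1,0] h~>[0,1] k~>[1,1]
  e1=[0,1] h~>[2,0] k~>[2,0]
  composite₂ = [1 2; 1 0]
Equal? equal; square commutes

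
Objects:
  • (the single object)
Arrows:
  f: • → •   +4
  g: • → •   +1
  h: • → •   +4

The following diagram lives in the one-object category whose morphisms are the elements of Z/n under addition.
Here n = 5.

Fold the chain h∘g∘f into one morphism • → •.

  0 +4≡4 +1≡0 +4≡4  (mod 5)
⟦path⟧: +4

Answer: +4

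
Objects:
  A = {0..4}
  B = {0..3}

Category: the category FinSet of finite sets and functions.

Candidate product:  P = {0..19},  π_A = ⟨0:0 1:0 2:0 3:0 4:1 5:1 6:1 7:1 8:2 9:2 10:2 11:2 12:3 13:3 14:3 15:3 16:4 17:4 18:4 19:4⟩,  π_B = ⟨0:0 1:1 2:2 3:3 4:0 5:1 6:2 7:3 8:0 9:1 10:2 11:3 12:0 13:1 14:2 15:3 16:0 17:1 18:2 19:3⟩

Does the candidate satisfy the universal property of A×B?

Answer: VALID PRODUCT

Trace:
|A|·|B| = 5·4 = 20;  |P| = 20
Check the pairing map k ↦ (π_A(k), π_B(k)):
  0 : (0,0)
  1 : (0,1)
  2 : (0,2)
  3 : (0,3)
  4 : (1,0)
  5 : (1,1)
  6 : (1,2)
  7 : (1,3)
  8 : (2,0)
  9 : (2,1)
  10 : (2,2)
  11 : (2,3)
  12 : (3,0)
  13 : (3,1)
  14 : (3,2)
  15 : (3,3)
  16 : (4,0)
  17 : (4,1)
  18 : (4,2)
  19 : (4,3)
distinct pairs in image: 20 / 20 needed
  → bijection onto A×B; projections well-typed.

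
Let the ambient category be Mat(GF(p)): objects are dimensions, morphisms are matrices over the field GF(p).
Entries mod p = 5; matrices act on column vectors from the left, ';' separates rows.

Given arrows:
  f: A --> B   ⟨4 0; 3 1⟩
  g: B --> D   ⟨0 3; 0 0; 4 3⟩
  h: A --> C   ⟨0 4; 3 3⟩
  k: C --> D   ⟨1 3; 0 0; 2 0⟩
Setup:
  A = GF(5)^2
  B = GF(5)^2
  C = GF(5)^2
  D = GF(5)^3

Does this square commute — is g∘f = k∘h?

1) trace f;g:
  e0=⟨1,0⟩ f-->⟨4,3⟩ g-->⟨4,0,0⟩
  e1=⟨0,1⟩ f-->⟨0,1⟩ g-->⟨3,0,3⟩
  composite₁ = ⟨4 3; 0 0; 0 3⟩
2) trace h;k:
  e0=⟨1,0⟩ h-->⟨0,3⟩ k-->⟨4,0,0⟩
  e1=⟨0,1⟩ h-->⟨4,3⟩ k-->⟨3,0,3⟩
  composite₂ = ⟨4 3; 0 0; 0 3⟩
Equal? same morphism ✓

Answer: COMMUTES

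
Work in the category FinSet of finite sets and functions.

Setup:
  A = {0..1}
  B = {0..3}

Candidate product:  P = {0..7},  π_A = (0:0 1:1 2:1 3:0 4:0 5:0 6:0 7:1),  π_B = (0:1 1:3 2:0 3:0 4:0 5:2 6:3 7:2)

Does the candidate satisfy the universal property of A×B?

Answer: NOT A VALID PRODUCT — duplicate pair at indices 3,4

Trace:
|A|·|B| = 2·4 = 8;  |P| = 8
Check the pairing map k ↦ (π_A(k), π_B(k)):
  0 : (0,1)
  1 : (1,3)
  2 : (1,0)
  3 : (0,0)
  4 : (0,0)  ✗ repeats pair of k=3
  5 : (0,2)
  6 : (0,3)
  7 : (1,2)
distinct pairs in image: 7 / 8 needed
  → (0,0) hit at k=3 and k=4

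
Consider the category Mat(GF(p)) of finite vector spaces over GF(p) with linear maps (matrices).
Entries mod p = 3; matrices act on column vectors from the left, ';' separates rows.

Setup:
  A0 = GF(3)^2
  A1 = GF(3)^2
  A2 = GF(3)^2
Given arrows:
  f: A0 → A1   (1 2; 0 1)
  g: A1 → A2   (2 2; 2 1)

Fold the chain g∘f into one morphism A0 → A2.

  e0=⟨1,0⟩ f→⟨1,0⟩ g→⟨2,2⟩
  e1=⟨0,1⟩ f→⟨2,1⟩ g→⟨0,2⟩
result: (2 0; 2 2)

Answer: (2 0; 2 2)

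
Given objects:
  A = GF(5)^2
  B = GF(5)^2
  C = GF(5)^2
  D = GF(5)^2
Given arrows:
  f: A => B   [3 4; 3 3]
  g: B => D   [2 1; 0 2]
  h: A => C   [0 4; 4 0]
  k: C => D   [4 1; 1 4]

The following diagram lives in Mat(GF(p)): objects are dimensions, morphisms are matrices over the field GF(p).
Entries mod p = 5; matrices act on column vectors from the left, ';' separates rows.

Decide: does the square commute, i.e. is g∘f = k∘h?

1) trace f;g:
  e0=(1,0) f=>(3,3) g=>(4,1)
  e1=(0,1) f=>(4,3) g=>(1,1)
  result₁ = [4 1; 1 1]
2) trace h;k:
  e0=(1,0) h=>(0,4) k=>(4,1)
  e1=(0,1) h=>(4,0) k=>(1,4)
  result₂ = [4 1; 1 4]
Equal? differ; not commutative

Answer: DOES NOT COMMUTE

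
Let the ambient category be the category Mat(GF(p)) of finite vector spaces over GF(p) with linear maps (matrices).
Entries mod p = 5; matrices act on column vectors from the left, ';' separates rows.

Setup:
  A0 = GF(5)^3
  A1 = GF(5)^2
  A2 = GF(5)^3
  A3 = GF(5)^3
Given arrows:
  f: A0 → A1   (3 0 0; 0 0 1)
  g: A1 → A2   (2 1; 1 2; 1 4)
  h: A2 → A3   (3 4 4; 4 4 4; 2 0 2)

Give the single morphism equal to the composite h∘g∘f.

Answer: (2 0 2; 3 0 3; 3 0 0)

Derivation:
  e0=⟨1,0,0⟩ f→⟨3,0⟩ g→⟨1,3,3⟩ h→⟨2,3,3⟩
  e1=⟨0,1,0⟩ f→⟨0,0⟩ g→⟨0,0,0⟩ h→⟨0,0,0⟩
  e2=⟨0,0,1⟩ f→⟨0,1⟩ g→⟨1,2,4⟩ h→⟨2,3,0⟩
composite: (2 0 2; 3 0 3; 3 0 0)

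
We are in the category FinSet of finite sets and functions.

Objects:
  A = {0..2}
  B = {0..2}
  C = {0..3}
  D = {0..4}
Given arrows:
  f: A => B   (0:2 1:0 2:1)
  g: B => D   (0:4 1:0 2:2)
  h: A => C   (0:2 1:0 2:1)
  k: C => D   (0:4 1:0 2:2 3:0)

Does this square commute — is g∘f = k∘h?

Answer: COMMUTES

Work:
1) trace f;g:
  0 f=>2 g=>2
  1 f=>0 g=>4
  2 f=>1 g=>0
  result₁ = (0:2 1:4 2:0)
2) trace h;k:
  0 h=>2 k=>2
  1 h=>0 k=>4
  2 h=>1 k=>0
  result₂ = (0:2 1:4 2:0)
Equal? same morphism ✓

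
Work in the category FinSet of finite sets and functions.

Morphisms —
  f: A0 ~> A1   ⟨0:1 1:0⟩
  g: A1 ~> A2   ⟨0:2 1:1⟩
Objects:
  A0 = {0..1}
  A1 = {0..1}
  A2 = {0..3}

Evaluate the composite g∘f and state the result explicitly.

  0 f~>1 g~>1
  1 f~>0 g~>2
result: ⟨0:1 1:2⟩

Answer: ⟨0:1 1:2⟩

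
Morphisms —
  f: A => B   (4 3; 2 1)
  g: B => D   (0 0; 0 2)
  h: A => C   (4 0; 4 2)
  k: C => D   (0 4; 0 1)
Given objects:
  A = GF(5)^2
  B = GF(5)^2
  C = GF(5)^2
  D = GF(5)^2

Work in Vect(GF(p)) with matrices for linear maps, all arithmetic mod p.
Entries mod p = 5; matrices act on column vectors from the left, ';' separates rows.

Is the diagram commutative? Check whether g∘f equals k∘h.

Along f;g (path 1):
  e0=(1,0) f=>(4,2) g=>(0,4)
  e1=(0,1) f=>(3,1) g=>(0,2)
  ⟦path⟧₁ = (0 0; 4 2)
Along h;k (path 2):
  e0=(1,0) h=>(4,4) k=>(1,4)
  e1=(0,1) h=>(0,2) k=>(3,2)
  ⟦path⟧₂ = (1 3; 4 2)
Equal? differ; not commutative

Answer: DOES NOT COMMUTE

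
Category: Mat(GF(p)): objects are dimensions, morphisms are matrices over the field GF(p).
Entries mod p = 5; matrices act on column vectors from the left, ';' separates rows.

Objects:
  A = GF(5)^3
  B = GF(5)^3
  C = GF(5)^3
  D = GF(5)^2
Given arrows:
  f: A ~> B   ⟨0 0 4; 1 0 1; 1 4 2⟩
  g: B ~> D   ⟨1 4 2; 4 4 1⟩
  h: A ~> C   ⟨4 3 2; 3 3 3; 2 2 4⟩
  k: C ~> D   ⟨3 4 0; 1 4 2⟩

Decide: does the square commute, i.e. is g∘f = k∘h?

1) trace f;g:
  e0=[1,0,0] f~>[0,1,1] g~>[1,0]
  e1=[0,1,0] f~>[0,0,4] g~>[3,4]
  e2=[0,0,1] f~>[4,1,2] g~>[2,2]
  composite₁ = ⟨1 3 2; 0 4 2⟩
2) trace h;k:
  e0=[1,0,0] h~>[4,3,2] k~>[4,0]
  e1=[0,1,0] h~>[3,3,2] k~>[1,4]
  e2=[0,0,1] h~>[2,3,4] k~>[3,2]
  composite₂ = ⟨4 1 3; 0 4 2⟩
Equal? distinct morphisms ✗

Answer: DOES NOT COMMUTE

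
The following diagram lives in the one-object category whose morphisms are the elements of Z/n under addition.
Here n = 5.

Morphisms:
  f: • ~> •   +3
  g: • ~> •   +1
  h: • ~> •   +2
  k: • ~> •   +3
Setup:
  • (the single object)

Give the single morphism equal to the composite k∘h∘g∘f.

  0 +3≡3 +1≡4 +2≡1 +3≡4  (mod 5)
⟦path⟧: +4

Answer: +4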